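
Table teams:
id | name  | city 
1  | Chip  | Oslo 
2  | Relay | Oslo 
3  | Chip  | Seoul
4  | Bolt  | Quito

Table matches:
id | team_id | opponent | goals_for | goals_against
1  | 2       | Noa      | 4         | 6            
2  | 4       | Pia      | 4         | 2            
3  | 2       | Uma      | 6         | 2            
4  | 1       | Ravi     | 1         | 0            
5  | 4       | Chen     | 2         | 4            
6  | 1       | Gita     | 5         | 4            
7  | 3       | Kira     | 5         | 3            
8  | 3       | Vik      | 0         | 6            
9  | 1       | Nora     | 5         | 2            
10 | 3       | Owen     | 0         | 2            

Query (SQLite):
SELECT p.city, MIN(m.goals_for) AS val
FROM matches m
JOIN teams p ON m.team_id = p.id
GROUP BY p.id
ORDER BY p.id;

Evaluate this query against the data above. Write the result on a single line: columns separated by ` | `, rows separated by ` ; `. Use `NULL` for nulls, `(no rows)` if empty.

Join each matches row to its teams via team_id.
Group joined rows by teams.id; compute MIN(m.goals_for) per group.
  1: ids {4, 6, 9} → MIN(m.goals_for)=1
  2: ids {1, 3} → MIN(m.goals_for)=4
  3: ids {7, 8, 10} → MIN(m.goals_for)=0
  4: ids {2, 5} → MIN(m.goals_for)=2

Oslo | 1 ; Oslo | 4 ; Seoul | 0 ; Quito | 2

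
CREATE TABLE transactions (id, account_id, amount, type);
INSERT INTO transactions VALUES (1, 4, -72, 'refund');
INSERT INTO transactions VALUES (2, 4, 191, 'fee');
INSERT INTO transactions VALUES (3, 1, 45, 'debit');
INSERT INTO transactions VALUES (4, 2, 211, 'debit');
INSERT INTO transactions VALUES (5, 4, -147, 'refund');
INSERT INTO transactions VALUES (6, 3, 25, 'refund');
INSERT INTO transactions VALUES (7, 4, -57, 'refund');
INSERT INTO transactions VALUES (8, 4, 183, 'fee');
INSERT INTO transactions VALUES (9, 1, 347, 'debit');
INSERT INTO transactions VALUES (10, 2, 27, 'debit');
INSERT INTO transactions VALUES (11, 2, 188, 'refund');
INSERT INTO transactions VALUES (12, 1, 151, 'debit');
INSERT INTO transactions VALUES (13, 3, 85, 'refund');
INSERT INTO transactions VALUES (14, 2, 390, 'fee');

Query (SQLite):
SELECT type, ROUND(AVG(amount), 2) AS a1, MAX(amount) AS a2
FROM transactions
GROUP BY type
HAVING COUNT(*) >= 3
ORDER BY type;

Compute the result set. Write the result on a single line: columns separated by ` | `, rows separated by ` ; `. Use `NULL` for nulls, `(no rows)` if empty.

debit | 156.2 | 347 ; fee | 254.67 | 390 ; refund | 3.67 | 188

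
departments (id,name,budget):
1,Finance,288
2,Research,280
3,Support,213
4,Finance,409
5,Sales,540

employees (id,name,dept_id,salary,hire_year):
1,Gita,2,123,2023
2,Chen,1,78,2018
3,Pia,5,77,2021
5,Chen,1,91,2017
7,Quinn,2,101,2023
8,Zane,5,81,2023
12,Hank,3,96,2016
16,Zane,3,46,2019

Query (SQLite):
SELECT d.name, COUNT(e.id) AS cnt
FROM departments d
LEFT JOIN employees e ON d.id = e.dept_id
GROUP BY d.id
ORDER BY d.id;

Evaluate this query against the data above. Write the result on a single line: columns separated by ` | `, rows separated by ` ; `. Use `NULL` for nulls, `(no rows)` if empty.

LEFT JOIN keeps every departments row; unmatched ones get NULL for employees columns.
Group by departments.id and compute COUNT(e.id). COUNT(col) of an all-NULL group is 0.
  1: ids {2, 5} → COUNT(e.id)=2
  2: ids {1, 7} → COUNT(e.id)=2
  3: ids {12, 16} → COUNT(e.id)=2
  4: ids {—} → COUNT(e.id)=0
  5: ids {3, 8} → COUNT(e.id)=2

Finance | 2 ; Research | 2 ; Support | 2 ; Finance | 0 ; Sales | 2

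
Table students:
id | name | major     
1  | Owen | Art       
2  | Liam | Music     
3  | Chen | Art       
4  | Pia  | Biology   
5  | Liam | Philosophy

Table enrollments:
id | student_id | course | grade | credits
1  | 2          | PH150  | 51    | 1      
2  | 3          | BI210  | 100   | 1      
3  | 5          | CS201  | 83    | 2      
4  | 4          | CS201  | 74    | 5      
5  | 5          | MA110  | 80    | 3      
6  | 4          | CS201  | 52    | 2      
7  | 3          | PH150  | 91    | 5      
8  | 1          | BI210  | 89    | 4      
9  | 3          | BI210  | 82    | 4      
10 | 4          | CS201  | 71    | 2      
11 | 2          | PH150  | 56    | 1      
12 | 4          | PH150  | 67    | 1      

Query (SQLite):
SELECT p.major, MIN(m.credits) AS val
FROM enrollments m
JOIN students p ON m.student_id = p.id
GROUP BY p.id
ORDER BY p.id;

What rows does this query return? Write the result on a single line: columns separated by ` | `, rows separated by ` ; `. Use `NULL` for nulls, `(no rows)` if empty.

Art | 4 ; Music | 1 ; Art | 1 ; Biology | 1 ; Philosophy | 2

Join each enrollments row to its students via student_id.
Group joined rows by students.id; compute MIN(m.credits) per group.
  1: ids {8} → MIN(m.credits)=4
  2: ids {1, 11} → MIN(m.credits)=1
  3: ids {2, 7, 9} → MIN(m.credits)=1
  4: ids {4, 6, 10, 12} → MIN(m.credits)=1
  5: ids {3, 5} → MIN(m.credits)=2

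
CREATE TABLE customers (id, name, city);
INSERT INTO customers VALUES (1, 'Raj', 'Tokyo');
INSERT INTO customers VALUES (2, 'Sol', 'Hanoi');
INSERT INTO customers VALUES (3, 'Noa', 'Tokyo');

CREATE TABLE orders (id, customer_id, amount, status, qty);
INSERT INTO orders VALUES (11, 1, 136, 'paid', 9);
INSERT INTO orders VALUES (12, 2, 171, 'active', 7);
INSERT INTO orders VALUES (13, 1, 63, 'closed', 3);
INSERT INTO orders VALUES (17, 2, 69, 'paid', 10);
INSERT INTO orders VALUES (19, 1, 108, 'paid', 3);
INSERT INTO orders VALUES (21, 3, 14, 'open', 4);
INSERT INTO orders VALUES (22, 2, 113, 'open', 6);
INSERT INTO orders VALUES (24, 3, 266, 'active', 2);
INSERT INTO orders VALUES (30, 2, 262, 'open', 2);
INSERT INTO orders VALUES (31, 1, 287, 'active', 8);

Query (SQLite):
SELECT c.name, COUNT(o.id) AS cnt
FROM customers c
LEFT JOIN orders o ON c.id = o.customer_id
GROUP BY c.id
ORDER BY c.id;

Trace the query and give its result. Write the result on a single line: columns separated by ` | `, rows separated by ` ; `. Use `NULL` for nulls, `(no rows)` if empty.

Raj | 4 ; Sol | 4 ; Noa | 2

LEFT JOIN keeps every customers row; unmatched ones get NULL for orders columns.
Group by customers.id and compute COUNT(o.id). COUNT(col) of an all-NULL group is 0.
  1: ids {11, 13, 19, 31} → COUNT(o.id)=4
  2: ids {12, 17, 22, 30} → COUNT(o.id)=4
  3: ids {21, 24} → COUNT(o.id)=2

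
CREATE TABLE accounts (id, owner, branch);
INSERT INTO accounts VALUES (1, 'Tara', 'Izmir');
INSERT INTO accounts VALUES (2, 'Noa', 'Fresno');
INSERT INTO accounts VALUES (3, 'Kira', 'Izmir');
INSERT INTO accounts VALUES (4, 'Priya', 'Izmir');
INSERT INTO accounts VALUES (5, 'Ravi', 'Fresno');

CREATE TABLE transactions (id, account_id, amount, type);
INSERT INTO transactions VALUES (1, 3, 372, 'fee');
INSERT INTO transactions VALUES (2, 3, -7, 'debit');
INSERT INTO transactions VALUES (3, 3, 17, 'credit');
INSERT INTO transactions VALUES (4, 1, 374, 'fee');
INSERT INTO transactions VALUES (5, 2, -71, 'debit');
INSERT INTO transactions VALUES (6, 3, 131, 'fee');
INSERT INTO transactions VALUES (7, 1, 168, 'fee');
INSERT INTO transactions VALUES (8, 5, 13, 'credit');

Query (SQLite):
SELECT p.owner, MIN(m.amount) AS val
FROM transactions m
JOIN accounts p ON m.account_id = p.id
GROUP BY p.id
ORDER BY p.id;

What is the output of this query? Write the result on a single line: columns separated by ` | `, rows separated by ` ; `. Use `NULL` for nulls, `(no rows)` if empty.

Tara | 168 ; Noa | -71 ; Kira | -7 ; Ravi | 13

Join each transactions row to its accounts via account_id.
Group joined rows by accounts.id; compute MIN(m.amount) per group.
  1: ids {4, 7} → MIN(m.amount)=168
  2: ids {5} → MIN(m.amount)=-71
  3: ids {1, 2, 3, 6} → MIN(m.amount)=-7
  5: ids {8} → MIN(m.amount)=13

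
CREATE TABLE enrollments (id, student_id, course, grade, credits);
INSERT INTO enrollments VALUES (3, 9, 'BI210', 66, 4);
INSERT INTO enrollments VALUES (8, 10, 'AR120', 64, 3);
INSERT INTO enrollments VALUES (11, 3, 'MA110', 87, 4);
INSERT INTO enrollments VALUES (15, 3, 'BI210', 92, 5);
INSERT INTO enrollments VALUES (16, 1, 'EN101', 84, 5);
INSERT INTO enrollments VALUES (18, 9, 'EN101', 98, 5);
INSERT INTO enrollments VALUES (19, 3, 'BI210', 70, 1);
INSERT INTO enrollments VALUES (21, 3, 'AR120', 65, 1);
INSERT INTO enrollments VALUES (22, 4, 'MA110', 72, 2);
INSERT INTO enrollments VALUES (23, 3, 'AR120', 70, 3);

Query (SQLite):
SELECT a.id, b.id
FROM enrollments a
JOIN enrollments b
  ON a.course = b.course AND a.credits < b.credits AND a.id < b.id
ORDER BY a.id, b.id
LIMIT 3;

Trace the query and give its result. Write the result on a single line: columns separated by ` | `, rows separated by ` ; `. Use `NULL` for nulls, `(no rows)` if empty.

Pairs (a,b) with same course, a.credits < b.credits, a.id < b.id.
course groups: AR120:{8,21,23} BI210:{3,15,19} EN101:{16,18} MA110:{11,22}
Ordered by (a.id, b.id); first 3.

3 | 15 ; 21 | 23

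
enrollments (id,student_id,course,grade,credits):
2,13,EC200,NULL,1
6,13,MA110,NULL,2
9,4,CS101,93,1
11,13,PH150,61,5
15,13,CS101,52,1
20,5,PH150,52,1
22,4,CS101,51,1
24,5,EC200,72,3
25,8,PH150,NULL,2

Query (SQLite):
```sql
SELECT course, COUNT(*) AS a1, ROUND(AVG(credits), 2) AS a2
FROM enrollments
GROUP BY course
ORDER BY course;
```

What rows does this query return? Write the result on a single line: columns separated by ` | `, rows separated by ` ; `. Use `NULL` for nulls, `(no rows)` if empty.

CS101 | 3 | 1 ; EC200 | 2 | 2 ; MA110 | 1 | 2 ; PH150 | 3 | 2.67

Group enrollments by course.
Per group compute: COUNT(*), ROUND(AVG(credits), 2).
  CS101: ids {9, 15, 22} → COUNT(*)=3, ROUND(AVG(credits), 2)=1
  EC200: ids {2, 24} → COUNT(*)=2, ROUND(AVG(credits), 2)=2
  MA110: ids {6} → COUNT(*)=1, ROUND(AVG(credits), 2)=2
  PH150: ids {11, 20, 25} → COUNT(*)=3, ROUND(AVG(credits), 2)=2.67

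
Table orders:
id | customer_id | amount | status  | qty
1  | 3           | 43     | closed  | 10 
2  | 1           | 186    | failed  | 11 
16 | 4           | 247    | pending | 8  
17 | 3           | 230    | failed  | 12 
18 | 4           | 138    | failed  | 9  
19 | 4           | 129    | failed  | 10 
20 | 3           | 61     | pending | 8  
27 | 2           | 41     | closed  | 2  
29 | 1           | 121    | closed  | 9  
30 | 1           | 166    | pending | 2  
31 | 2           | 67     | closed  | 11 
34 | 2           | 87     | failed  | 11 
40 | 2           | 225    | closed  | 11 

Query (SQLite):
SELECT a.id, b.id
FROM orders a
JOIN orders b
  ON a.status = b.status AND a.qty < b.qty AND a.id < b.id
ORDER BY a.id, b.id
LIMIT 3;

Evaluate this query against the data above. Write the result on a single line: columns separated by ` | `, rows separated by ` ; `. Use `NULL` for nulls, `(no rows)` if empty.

1 | 31 ; 1 | 40 ; 2 | 17

Pairs (a,b) with same status, a.qty < b.qty, a.id < b.id.
status groups: closed:{1,27,29,31,40} failed:{2,17,18,19,34} pending:{16,20,30}
Ordered by (a.id, b.id); first 3.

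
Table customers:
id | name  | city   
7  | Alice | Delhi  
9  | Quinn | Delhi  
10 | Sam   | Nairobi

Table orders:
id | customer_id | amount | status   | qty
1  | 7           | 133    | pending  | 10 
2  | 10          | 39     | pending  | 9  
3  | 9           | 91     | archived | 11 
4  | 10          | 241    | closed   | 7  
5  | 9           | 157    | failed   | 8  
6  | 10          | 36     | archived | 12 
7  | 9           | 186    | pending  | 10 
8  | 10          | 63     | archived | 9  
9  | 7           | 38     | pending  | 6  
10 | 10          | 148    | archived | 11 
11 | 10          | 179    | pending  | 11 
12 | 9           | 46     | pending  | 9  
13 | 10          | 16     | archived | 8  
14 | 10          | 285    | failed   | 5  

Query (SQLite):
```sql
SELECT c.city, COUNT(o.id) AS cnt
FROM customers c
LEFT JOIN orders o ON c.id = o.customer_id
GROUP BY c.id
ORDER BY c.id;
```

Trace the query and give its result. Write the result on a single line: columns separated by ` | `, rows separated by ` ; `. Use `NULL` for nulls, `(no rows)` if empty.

LEFT JOIN keeps every customers row; unmatched ones get NULL for orders columns.
Group by customers.id and compute COUNT(o.id). COUNT(col) of an all-NULL group is 0.
  7: ids {1, 9} → COUNT(o.id)=2
  9: ids {3, 5, 7, 12} → COUNT(o.id)=4
  10: ids {2, 4, 6, 8, 10, 11, 13, 14} → COUNT(o.id)=8

Delhi | 2 ; Delhi | 4 ; Nairobi | 8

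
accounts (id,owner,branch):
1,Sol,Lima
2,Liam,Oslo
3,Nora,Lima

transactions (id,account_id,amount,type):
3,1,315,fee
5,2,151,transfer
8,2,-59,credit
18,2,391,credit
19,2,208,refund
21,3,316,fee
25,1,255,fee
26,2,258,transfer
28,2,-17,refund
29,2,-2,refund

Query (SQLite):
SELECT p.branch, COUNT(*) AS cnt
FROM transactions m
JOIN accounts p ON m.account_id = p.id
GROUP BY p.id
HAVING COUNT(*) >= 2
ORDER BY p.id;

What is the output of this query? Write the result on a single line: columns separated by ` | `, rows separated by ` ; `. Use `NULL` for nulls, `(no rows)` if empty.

Lima | 2 ; Oslo | 7

Join each transactions row to its accounts via account_id.
Group joined rows by accounts.id; compute COUNT(*) per group.
HAVING: keep groups with count ≥ 2.
  1: ids {3, 25} → COUNT(*)=2
  2: ids {5, 8, 18, 19, 26, 28, 29} → COUNT(*)=7
  3: ids {21} → COUNT(*)=1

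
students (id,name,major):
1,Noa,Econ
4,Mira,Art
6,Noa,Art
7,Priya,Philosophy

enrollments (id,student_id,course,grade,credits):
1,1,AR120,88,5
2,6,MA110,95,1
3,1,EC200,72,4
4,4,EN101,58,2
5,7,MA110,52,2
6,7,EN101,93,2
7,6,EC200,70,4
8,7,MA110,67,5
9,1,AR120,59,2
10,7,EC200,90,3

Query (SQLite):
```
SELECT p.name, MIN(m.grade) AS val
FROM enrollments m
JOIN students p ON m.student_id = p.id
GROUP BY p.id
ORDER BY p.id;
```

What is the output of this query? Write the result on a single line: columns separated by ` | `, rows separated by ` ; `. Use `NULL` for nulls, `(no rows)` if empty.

Noa | 59 ; Mira | 58 ; Noa | 70 ; Priya | 52

Join each enrollments row to its students via student_id.
Group joined rows by students.id; compute MIN(m.grade) per group.
  1: ids {1, 3, 9} → MIN(m.grade)=59
  4: ids {4} → MIN(m.grade)=58
  6: ids {2, 7} → MIN(m.grade)=70
  7: ids {5, 6, 8, 10} → MIN(m.grade)=52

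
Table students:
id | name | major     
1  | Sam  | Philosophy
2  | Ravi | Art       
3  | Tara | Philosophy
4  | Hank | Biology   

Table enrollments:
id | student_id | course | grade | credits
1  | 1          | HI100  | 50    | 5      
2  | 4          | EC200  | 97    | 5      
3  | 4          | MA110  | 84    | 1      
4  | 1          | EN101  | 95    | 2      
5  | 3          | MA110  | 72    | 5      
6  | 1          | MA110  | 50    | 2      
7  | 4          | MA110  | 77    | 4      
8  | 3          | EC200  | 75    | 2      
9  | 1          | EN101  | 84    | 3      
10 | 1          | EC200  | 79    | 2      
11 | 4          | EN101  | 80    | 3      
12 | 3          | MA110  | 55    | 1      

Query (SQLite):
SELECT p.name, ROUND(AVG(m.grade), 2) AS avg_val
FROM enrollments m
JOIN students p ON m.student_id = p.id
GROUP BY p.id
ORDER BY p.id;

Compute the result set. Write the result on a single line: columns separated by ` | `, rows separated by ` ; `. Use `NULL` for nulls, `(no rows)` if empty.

Join each enrollments row to its students via student_id.
Group joined rows by students.id; compute ROUND(AVG(m.grade), 2) per group.
  1: ids {1, 4, 6, 9, 10} → ROUND(AVG(m.grade), 2)=71.6
  3: ids {5, 8, 12} → ROUND(AVG(m.grade), 2)=67.33
  4: ids {2, 3, 7, 11} → ROUND(AVG(m.grade), 2)=84.5

Sam | 71.6 ; Tara | 67.33 ; Hank | 84.5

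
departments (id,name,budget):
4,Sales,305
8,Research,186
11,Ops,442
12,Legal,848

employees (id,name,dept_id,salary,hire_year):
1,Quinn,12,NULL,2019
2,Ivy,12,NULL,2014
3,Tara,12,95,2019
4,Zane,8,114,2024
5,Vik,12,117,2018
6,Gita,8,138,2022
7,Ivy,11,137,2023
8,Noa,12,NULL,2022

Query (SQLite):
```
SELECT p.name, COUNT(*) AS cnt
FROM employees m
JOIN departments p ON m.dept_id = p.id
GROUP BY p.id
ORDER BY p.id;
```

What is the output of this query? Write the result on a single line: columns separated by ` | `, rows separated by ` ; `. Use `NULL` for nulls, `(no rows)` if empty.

Join each employees row to its departments via dept_id.
Group joined rows by departments.id; compute COUNT(*) per group.
  8: ids {4, 6} → COUNT(*)=2
  11: ids {7} → COUNT(*)=1
  12: ids {1, 2, 3, 5, 8} → COUNT(*)=5

Research | 2 ; Ops | 1 ; Legal | 5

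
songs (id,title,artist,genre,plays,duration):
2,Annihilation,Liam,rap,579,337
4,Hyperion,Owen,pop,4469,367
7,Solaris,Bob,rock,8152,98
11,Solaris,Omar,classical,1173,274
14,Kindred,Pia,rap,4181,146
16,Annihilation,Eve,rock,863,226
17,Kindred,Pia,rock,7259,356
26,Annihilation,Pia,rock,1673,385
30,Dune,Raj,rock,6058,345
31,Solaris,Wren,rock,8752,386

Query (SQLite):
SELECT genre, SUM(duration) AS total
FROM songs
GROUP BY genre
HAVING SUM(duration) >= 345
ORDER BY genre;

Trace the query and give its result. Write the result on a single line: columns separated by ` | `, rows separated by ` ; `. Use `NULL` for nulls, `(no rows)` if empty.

pop | 367 ; rap | 483 ; rock | 1796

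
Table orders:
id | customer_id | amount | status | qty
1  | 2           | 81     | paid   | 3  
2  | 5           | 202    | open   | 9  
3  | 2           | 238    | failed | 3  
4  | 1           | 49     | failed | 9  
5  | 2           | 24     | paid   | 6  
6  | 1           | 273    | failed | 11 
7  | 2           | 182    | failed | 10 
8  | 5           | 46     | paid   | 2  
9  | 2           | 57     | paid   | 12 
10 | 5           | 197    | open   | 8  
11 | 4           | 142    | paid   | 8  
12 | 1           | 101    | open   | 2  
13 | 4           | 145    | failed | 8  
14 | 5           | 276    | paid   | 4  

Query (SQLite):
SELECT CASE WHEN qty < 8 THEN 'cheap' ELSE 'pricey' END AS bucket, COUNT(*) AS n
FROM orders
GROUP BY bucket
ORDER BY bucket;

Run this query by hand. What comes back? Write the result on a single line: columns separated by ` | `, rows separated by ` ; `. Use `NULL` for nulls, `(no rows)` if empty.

cheap | 6 ; pricey | 8

Bucket rows by qty < 8 → 'cheap' else 'pricey'; count each bucket.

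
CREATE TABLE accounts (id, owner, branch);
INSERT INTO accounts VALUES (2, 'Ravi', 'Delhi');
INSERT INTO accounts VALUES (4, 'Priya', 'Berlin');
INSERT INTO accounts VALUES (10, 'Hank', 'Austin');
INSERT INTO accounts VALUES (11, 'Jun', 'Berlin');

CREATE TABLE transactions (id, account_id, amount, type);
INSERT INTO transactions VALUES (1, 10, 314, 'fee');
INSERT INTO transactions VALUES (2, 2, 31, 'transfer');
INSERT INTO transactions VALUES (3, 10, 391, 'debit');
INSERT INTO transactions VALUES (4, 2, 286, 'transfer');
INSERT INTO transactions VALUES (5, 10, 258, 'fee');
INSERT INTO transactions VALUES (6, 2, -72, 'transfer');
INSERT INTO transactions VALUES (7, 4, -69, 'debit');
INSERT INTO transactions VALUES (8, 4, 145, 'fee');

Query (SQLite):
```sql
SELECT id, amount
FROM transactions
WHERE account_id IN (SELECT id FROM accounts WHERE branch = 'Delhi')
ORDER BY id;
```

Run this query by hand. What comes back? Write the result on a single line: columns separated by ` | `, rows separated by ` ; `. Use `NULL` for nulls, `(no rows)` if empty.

Inner query: accounts.id where branch = 'Delhi'.
Outer: keep transactions rows whose account_id is in that set.
Inner query → {2}

2 | 31 ; 4 | 286 ; 6 | -72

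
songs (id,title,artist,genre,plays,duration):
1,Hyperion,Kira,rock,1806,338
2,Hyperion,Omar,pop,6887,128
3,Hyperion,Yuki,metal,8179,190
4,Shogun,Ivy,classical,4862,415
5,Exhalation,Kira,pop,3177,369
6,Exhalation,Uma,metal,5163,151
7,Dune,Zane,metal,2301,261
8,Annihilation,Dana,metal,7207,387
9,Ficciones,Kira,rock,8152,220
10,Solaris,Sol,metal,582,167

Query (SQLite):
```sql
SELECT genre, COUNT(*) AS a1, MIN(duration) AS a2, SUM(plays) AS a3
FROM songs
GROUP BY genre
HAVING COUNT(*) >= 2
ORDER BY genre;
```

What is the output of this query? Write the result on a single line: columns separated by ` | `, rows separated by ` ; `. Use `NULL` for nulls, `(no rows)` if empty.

metal | 5 | 151 | 23432 ; pop | 2 | 128 | 10064 ; rock | 2 | 220 | 9958

Group songs by genre.
Per group compute: COUNT(*), MIN(duration), SUM(plays).
HAVING: drop groups with fewer than 2 rows.
  classical: ids {4} → COUNT(*)=1, MIN(duration)=415, SUM(plays)=4862
  metal: ids {3, 6, 7, 8, 10} → COUNT(*)=5, MIN(duration)=151, SUM(plays)=23432
  pop: ids {2, 5} → COUNT(*)=2, MIN(duration)=128, SUM(plays)=10064
  rock: ids {1, 9} → COUNT(*)=2, MIN(duration)=220, SUM(plays)=9958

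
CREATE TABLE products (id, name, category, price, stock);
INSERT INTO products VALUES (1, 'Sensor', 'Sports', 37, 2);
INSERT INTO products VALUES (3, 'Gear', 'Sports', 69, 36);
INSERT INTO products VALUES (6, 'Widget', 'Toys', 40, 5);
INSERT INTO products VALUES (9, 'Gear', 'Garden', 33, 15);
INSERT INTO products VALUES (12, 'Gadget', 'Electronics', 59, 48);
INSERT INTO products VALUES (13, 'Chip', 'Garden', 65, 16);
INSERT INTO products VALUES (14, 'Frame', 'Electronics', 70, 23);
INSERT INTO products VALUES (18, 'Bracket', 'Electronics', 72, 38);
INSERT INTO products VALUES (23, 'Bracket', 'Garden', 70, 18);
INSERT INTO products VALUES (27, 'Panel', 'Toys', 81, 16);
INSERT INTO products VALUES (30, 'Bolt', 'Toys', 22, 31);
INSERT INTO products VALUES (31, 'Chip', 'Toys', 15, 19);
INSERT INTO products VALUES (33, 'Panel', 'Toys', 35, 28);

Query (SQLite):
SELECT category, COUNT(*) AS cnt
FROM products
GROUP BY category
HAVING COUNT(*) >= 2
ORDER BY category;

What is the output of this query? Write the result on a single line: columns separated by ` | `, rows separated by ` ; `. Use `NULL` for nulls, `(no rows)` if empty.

Electronics | 3 ; Garden | 3 ; Sports | 2 ; Toys | 5

Partition products by category; compute COUNT(*) within each group.
HAVING: keep groups with count ≥ 2.
  Electronics: ids {12, 14, 18} → COUNT(*)=3
  Garden: ids {9, 13, 23} → COUNT(*)=3
  Sports: ids {1, 3} → COUNT(*)=2
  Toys: ids {6, 27, 30, 31, 33} → COUNT(*)=5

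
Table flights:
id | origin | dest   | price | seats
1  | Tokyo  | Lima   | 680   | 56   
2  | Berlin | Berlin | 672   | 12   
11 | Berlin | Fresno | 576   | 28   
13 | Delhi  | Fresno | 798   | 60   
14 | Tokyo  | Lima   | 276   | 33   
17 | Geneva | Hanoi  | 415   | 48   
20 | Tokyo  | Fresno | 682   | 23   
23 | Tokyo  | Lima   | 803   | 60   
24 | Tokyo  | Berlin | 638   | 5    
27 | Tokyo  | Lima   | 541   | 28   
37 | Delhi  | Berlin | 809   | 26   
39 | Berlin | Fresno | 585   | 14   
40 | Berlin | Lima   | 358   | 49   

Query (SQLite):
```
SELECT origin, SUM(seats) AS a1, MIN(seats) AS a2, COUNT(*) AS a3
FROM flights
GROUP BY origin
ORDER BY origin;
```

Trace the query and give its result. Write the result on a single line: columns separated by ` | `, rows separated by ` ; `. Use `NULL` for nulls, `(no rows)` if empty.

Group flights by origin.
Per group compute: SUM(seats), MIN(seats), COUNT(*).
  Berlin: ids {2, 11, 39, 40} → SUM(seats)=103, MIN(seats)=12, COUNT(*)=4
  Delhi: ids {13, 37} → SUM(seats)=86, MIN(seats)=26, COUNT(*)=2
  Geneva: ids {17} → SUM(seats)=48, MIN(seats)=48, COUNT(*)=1
  Tokyo: ids {1, 14, 20, 23, 24, 27} → SUM(seats)=205, MIN(seats)=5, COUNT(*)=6

Berlin | 103 | 12 | 4 ; Delhi | 86 | 26 | 2 ; Geneva | 48 | 48 | 1 ; Tokyo | 205 | 5 | 6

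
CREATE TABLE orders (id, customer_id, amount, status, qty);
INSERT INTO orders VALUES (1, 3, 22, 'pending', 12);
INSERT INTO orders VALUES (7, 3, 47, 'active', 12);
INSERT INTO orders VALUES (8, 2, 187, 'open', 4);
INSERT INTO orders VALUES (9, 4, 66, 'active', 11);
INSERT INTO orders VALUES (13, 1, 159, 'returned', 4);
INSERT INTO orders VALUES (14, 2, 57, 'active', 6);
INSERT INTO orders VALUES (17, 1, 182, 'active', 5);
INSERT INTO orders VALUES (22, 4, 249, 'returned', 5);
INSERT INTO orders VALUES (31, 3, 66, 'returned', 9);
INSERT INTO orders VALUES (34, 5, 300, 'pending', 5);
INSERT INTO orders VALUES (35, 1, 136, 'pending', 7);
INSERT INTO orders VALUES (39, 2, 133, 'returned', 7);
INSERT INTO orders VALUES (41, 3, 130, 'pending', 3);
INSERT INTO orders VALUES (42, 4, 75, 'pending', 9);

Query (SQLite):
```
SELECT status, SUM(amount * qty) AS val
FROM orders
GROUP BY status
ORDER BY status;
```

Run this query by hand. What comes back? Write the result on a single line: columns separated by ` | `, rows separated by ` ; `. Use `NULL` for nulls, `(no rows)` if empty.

For each row compute amount * qty.
Group by status; take SUM of the expression per group.
  active: ids {7, 9, 14, 17} → SUM(amount * qty)=2542
  open: ids {8} → SUM(amount * qty)=748
  pending: ids {1, 34, 35, 41, 42} → SUM(amount * qty)=3781
  returned: ids {13, 22, 31, 39} → SUM(amount * qty)=3406

active | 2542 ; open | 748 ; pending | 3781 ; returned | 3406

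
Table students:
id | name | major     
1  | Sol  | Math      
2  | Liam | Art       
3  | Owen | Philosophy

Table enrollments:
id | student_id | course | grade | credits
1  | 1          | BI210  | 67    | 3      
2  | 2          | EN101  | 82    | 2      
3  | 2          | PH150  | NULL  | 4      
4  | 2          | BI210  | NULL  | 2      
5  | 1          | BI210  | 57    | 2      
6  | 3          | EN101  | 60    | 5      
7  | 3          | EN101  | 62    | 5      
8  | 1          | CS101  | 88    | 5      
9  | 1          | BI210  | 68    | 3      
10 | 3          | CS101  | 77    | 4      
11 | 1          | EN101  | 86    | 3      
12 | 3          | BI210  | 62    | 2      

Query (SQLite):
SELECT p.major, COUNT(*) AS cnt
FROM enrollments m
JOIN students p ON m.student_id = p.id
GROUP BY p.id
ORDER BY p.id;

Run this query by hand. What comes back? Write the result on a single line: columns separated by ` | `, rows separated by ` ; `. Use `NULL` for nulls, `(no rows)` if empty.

Join each enrollments row to its students via student_id.
Group joined rows by students.id; compute COUNT(*) per group.
  1: ids {1, 5, 8, 9, 11} → COUNT(*)=5
  2: ids {2, 3, 4} → COUNT(*)=3
  3: ids {6, 7, 10, 12} → COUNT(*)=4

Math | 5 ; Art | 3 ; Philosophy | 4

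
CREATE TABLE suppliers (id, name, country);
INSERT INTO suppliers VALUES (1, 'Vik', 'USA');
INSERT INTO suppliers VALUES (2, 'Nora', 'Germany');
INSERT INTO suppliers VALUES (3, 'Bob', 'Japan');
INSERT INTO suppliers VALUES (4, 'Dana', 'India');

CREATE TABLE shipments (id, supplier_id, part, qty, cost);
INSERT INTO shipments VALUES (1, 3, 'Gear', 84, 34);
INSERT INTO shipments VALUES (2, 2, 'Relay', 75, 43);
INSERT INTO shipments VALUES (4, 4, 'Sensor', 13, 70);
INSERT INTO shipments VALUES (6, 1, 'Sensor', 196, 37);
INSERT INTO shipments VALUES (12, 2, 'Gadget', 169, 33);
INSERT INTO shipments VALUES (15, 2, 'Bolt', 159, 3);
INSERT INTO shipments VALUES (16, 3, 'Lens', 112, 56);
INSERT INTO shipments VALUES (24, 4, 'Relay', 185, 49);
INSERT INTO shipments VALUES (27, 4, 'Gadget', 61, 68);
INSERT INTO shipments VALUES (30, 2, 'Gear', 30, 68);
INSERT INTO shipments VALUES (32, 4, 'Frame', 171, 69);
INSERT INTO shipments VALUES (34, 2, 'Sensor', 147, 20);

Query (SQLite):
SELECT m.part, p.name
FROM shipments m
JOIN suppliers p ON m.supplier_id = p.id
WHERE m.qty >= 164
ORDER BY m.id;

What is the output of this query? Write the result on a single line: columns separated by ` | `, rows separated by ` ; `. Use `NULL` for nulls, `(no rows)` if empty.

Sensor | Vik ; Gadget | Nora ; Relay | Dana ; Frame | Dana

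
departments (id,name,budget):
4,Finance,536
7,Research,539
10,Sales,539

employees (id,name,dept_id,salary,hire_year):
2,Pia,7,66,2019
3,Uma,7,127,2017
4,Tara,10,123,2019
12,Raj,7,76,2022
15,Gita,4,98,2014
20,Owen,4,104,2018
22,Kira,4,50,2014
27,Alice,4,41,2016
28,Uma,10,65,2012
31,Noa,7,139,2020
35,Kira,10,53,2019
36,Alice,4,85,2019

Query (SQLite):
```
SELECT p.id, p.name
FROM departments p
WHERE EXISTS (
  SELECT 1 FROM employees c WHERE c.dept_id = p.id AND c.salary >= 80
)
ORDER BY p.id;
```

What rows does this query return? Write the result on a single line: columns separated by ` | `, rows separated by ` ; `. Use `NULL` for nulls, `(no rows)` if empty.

For each departments row, check whether any employees with matching dept_id has salary >= 80.
Keep rows where that is true.

4 | Finance ; 7 | Research ; 10 | Sales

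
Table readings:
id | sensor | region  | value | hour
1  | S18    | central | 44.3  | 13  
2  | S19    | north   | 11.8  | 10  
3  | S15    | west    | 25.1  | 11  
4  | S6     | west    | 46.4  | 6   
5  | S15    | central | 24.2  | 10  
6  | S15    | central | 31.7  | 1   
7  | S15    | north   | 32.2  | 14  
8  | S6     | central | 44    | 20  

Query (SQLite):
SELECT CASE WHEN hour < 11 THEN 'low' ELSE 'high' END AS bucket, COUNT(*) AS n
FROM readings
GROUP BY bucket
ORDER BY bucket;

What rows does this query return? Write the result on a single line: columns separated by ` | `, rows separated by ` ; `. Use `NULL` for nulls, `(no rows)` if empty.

Bucket rows by hour < 11 → 'low' else 'high'; count each bucket.

high | 4 ; low | 4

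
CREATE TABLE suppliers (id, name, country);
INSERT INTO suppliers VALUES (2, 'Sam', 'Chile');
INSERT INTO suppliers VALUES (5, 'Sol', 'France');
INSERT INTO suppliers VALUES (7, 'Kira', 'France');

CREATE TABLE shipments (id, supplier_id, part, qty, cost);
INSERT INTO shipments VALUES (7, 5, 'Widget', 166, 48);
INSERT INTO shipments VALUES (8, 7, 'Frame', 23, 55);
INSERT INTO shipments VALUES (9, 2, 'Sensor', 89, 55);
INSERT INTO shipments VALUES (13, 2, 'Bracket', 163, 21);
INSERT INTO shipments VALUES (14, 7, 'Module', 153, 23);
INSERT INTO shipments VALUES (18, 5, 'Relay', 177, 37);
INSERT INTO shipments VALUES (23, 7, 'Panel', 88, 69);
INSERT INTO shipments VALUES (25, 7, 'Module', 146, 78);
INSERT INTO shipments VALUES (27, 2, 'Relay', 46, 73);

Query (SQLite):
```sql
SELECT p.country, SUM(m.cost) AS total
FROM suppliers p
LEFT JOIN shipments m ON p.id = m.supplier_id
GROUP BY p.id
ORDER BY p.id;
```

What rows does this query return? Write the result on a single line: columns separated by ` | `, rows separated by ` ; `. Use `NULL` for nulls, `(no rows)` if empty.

Chile | 149 ; France | 85 ; France | 225

LEFT JOIN keeps every suppliers row; unmatched ones get NULL for shipments columns.
Group by suppliers.id and compute SUM(m.cost). SUM over an all-NULL group is NULL.
  2: ids {9, 13, 27} → SUM(m.cost)=149
  5: ids {7, 18} → SUM(m.cost)=85
  7: ids {8, 14, 23, 25} → SUM(m.cost)=225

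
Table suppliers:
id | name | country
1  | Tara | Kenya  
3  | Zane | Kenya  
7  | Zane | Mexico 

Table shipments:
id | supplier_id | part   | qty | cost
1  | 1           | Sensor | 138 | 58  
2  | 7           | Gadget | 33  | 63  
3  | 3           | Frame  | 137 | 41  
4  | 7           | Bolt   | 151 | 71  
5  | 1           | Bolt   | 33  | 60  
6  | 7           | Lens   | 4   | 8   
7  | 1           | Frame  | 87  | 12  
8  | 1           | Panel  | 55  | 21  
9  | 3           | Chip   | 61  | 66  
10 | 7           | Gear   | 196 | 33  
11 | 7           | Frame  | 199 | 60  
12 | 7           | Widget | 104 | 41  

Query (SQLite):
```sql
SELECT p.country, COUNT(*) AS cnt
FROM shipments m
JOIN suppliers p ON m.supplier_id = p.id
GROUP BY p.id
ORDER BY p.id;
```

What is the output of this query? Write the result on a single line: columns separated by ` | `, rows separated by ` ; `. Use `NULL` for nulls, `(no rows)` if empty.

Kenya | 4 ; Kenya | 2 ; Mexico | 6

Join each shipments row to its suppliers via supplier_id.
Group joined rows by suppliers.id; compute COUNT(*) per group.
  1: ids {1, 5, 7, 8} → COUNT(*)=4
  3: ids {3, 9} → COUNT(*)=2
  7: ids {2, 4, 6, 10, 11, 12} → COUNT(*)=6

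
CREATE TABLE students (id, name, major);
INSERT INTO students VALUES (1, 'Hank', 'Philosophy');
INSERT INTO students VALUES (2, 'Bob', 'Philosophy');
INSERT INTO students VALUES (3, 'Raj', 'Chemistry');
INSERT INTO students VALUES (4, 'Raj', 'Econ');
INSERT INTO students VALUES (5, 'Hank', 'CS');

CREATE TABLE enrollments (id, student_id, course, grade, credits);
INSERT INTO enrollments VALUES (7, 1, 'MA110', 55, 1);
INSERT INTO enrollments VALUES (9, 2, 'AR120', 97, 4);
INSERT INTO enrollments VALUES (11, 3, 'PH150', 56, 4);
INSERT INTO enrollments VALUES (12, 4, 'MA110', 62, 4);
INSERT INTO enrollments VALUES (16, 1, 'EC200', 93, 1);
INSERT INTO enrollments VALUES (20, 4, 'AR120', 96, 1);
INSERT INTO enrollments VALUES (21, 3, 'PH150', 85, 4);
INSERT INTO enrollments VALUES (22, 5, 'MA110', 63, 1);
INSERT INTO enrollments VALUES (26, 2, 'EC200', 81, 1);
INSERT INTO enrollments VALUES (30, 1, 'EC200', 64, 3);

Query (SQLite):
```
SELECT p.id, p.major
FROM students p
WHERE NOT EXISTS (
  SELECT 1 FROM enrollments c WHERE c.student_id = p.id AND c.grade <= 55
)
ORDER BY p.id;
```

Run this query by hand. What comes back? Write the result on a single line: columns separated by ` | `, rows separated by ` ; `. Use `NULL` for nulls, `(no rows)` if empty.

2 | Philosophy ; 3 | Chemistry ; 4 | Econ ; 5 | CS

For each students row, check whether any enrollments with matching student_id has grade <= 55.
Keep rows where that is false.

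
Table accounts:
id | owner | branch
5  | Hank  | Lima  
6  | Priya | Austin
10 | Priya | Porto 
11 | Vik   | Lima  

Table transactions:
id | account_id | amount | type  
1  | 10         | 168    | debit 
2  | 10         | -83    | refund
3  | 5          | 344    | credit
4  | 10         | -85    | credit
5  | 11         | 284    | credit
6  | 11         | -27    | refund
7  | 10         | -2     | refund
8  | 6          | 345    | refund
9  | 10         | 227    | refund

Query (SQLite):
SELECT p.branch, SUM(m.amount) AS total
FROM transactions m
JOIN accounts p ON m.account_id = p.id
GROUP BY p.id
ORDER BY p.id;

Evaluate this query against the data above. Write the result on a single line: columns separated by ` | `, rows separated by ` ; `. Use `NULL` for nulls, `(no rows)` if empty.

Lima | 344 ; Austin | 345 ; Porto | 225 ; Lima | 257

Join each transactions row to its accounts via account_id.
Group joined rows by accounts.id; compute SUM(m.amount) per group.
  5: ids {3} → SUM(m.amount)=344
  6: ids {8} → SUM(m.amount)=345
  10: ids {1, 2, 4, 7, 9} → SUM(m.amount)=225
  11: ids {5, 6} → SUM(m.amount)=257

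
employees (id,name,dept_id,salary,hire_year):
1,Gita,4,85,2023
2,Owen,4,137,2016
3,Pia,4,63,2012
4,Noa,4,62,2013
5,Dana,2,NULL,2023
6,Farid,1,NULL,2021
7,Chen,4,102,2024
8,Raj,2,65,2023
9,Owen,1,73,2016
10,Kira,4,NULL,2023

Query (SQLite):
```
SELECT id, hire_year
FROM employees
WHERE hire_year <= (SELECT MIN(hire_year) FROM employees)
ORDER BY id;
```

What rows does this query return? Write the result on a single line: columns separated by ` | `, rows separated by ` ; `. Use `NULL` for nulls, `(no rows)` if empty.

3 | 2012

Scalar subquery: MIN(hire_year) over all employees rows = 2012.
Keep rows where hire_year <= that value.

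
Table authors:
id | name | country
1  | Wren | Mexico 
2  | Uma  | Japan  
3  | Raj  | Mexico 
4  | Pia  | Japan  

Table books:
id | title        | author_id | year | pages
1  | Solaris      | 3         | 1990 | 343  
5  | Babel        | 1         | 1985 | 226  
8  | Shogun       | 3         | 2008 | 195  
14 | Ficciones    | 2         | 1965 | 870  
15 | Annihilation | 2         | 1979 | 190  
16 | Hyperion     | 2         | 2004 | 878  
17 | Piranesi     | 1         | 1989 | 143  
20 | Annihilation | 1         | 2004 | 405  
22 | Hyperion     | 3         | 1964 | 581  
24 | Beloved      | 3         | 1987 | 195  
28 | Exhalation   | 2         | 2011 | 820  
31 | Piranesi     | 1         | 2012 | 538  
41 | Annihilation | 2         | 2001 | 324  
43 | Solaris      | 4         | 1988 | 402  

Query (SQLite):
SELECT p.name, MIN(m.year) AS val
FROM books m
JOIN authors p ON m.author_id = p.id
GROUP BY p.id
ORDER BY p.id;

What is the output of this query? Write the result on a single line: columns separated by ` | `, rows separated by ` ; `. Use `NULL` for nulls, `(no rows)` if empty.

Join each books row to its authors via author_id.
Group joined rows by authors.id; compute MIN(m.year) per group.
  1: ids {5, 17, 20, 31} → MIN(m.year)=1985
  2: ids {14, 15, 16, 28, 41} → MIN(m.year)=1965
  3: ids {1, 8, 22, 24} → MIN(m.year)=1964
  4: ids {43} → MIN(m.year)=1988

Wren | 1985 ; Uma | 1965 ; Raj | 1964 ; Pia | 1988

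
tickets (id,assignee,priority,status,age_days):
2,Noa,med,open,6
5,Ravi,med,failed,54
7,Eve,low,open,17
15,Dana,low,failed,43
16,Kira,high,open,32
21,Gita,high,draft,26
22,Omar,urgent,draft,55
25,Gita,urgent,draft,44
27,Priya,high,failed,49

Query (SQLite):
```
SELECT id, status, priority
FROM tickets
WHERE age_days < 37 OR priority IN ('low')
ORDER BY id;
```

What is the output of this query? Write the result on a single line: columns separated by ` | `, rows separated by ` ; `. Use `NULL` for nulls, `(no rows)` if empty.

age_days < 37: ids {2, 7, 16, 21}
priority IN ('low'): ids {7, 15}
Combine with OR.

2 | open | med ; 7 | open | low ; 15 | failed | low ; 16 | open | high ; 21 | draft | high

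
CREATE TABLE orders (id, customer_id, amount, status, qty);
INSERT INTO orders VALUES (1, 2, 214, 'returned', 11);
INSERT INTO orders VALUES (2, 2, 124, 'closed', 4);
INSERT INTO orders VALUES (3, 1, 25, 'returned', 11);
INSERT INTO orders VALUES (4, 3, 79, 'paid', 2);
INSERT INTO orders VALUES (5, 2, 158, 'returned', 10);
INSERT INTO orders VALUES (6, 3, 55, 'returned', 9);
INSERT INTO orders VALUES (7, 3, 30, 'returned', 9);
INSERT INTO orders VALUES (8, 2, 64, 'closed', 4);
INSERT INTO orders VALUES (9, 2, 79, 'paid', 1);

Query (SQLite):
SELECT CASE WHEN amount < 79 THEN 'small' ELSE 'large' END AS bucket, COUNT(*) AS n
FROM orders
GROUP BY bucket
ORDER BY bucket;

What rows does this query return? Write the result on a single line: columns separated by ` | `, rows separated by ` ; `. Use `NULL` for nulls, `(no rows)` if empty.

large | 5 ; small | 4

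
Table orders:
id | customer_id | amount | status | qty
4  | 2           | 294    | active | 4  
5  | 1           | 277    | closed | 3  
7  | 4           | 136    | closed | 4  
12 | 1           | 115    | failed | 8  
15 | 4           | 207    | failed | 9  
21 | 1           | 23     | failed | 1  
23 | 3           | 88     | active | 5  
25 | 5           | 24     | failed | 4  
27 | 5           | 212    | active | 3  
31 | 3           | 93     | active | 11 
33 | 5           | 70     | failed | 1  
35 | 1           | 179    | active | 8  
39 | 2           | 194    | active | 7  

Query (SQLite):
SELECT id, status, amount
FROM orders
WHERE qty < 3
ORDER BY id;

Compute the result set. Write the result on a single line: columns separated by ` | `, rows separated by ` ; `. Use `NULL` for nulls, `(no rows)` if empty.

21 | failed | 23 ; 33 | failed | 70

qty < 3: ids {21, 33}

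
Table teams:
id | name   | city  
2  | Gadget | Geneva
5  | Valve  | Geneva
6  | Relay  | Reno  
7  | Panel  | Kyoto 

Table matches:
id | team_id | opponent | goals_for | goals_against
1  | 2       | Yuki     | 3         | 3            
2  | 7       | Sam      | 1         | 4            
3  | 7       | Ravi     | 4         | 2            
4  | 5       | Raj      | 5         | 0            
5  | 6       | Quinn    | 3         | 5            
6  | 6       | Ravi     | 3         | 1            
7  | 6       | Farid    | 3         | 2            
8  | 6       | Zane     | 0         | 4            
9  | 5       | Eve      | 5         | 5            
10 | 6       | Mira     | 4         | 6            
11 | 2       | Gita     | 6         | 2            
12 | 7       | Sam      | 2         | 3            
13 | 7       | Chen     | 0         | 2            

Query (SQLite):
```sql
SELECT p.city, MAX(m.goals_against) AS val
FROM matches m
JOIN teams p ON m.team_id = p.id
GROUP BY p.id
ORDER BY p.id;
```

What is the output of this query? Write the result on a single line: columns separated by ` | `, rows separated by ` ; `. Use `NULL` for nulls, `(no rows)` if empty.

Geneva | 3 ; Geneva | 5 ; Reno | 6 ; Kyoto | 4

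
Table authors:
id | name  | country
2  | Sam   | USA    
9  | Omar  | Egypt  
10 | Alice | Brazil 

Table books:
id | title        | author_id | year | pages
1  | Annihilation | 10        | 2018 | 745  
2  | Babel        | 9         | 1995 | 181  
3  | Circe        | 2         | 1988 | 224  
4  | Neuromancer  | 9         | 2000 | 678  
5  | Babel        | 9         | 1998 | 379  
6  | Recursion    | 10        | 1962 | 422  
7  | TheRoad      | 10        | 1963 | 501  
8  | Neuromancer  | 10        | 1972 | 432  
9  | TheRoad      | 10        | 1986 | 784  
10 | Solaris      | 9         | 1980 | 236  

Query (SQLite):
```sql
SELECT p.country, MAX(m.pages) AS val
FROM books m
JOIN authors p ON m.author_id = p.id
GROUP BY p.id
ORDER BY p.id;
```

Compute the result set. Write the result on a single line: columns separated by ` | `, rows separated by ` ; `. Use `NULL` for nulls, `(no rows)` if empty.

USA | 224 ; Egypt | 678 ; Brazil | 784

Join each books row to its authors via author_id.
Group joined rows by authors.id; compute MAX(m.pages) per group.
  2: ids {3} → MAX(m.pages)=224
  9: ids {2, 4, 5, 10} → MAX(m.pages)=678
  10: ids {1, 6, 7, 8, 9} → MAX(m.pages)=784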